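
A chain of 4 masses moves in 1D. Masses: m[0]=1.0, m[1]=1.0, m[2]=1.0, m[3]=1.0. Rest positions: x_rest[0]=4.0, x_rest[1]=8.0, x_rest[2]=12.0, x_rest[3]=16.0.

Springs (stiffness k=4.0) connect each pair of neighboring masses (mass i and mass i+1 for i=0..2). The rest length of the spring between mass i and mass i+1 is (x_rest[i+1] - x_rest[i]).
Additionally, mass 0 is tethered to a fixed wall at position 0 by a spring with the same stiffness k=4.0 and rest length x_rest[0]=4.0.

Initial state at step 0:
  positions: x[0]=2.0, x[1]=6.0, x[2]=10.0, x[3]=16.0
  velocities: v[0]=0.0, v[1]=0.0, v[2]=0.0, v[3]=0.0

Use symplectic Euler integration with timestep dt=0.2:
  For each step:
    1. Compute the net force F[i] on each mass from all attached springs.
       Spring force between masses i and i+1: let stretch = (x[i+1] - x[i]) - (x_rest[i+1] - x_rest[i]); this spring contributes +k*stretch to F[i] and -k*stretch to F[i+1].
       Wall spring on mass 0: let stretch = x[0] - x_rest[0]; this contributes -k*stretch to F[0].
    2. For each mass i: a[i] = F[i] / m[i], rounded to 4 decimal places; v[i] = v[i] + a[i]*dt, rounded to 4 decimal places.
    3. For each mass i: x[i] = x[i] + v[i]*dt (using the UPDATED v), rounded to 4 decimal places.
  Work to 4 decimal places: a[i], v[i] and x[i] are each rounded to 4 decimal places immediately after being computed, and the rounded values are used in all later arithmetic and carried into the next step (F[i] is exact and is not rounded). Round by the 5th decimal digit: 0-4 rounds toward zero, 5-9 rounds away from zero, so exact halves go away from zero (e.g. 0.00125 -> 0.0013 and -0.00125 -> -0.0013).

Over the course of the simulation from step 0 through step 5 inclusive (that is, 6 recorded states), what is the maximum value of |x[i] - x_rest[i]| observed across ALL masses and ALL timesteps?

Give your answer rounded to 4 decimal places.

Answer: 2.1962

Derivation:
Step 0: x=[2.0000 6.0000 10.0000 16.0000] v=[0.0000 0.0000 0.0000 0.0000]
Step 1: x=[2.3200 6.0000 10.3200 15.6800] v=[1.6000 0.0000 1.6000 -1.6000]
Step 2: x=[2.8576 6.1024 10.8064 15.1424] v=[2.6880 0.5120 2.4320 -2.6880]
Step 3: x=[3.4572 6.4383 11.2339 14.5510] v=[2.9978 1.6794 2.1376 -2.9568]
Step 4: x=[3.9806 7.0645 11.4249 14.0689] v=[2.6169 3.1310 0.9548 -2.4105]
Step 5: x=[4.3605 7.8949 11.3412 13.8038] v=[1.8995 4.1522 -0.4183 -1.3257]
Max displacement = 2.1962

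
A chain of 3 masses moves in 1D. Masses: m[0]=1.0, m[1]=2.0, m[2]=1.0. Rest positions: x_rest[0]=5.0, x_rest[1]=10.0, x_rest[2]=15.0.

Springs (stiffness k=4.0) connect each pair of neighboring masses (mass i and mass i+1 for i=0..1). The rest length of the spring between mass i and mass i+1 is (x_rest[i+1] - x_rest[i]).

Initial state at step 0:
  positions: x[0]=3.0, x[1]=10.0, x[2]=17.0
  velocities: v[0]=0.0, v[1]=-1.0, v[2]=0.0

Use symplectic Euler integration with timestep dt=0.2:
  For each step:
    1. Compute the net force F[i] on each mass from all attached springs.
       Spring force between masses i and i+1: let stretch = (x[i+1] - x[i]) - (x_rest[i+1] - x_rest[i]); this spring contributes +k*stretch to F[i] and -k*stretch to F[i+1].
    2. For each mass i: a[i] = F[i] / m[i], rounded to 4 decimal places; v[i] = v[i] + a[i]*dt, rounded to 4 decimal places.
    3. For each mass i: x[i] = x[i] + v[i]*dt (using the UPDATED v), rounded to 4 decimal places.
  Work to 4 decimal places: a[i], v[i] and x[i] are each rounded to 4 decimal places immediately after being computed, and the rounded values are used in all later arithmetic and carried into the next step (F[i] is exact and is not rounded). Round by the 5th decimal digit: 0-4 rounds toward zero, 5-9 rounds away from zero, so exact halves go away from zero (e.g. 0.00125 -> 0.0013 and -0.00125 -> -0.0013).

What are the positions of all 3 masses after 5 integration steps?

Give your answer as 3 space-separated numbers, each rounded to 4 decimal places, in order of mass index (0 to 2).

Step 0: x=[3.0000 10.0000 17.0000] v=[0.0000 -1.0000 0.0000]
Step 1: x=[3.3200 9.8000 16.6800] v=[1.6000 -1.0000 -1.6000]
Step 2: x=[3.8768 9.6320 16.0592] v=[2.7840 -0.8400 -3.1040]
Step 3: x=[4.5544 9.5178 15.2100] v=[3.3882 -0.5712 -4.2458]
Step 4: x=[5.2262 9.4619 14.2501] v=[3.3589 -0.2797 -4.7996]
Step 5: x=[5.7757 9.4502 13.3241] v=[2.7475 -0.0587 -4.6302]

Answer: 5.7757 9.4502 13.3241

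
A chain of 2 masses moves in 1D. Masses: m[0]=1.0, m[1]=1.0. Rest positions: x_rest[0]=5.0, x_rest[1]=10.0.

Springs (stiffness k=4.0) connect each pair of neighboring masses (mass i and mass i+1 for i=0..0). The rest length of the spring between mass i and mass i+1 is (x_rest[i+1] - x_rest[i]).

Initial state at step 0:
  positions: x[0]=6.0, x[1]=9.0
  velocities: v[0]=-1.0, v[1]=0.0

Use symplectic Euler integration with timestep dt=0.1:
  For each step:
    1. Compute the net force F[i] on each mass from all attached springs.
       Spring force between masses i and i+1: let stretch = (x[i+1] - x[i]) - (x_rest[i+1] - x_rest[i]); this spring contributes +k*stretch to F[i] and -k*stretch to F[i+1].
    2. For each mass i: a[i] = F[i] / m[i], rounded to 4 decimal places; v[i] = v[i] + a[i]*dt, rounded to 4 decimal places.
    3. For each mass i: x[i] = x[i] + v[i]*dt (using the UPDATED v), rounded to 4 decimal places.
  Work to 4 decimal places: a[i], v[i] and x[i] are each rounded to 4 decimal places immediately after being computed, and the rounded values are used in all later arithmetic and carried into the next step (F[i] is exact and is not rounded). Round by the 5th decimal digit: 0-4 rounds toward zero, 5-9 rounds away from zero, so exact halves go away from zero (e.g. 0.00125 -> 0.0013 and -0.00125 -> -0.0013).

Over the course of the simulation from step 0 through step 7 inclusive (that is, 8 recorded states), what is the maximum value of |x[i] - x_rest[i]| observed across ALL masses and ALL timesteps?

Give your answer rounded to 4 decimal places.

Step 0: x=[6.0000 9.0000] v=[-1.0000 0.0000]
Step 1: x=[5.8200 9.0800] v=[-1.8000 0.8000]
Step 2: x=[5.5704 9.2296] v=[-2.4960 1.4960]
Step 3: x=[5.2672 9.4328] v=[-3.0323 2.0323]
Step 4: x=[4.9306 9.6694] v=[-3.3661 2.3661]
Step 5: x=[4.5835 9.9165] v=[-3.4706 2.4706]
Step 6: x=[4.2498 10.1502] v=[-3.3374 2.3374]
Step 7: x=[3.9521 10.3479] v=[-2.9772 1.9772]
Max displacement = 1.0479

Answer: 1.0479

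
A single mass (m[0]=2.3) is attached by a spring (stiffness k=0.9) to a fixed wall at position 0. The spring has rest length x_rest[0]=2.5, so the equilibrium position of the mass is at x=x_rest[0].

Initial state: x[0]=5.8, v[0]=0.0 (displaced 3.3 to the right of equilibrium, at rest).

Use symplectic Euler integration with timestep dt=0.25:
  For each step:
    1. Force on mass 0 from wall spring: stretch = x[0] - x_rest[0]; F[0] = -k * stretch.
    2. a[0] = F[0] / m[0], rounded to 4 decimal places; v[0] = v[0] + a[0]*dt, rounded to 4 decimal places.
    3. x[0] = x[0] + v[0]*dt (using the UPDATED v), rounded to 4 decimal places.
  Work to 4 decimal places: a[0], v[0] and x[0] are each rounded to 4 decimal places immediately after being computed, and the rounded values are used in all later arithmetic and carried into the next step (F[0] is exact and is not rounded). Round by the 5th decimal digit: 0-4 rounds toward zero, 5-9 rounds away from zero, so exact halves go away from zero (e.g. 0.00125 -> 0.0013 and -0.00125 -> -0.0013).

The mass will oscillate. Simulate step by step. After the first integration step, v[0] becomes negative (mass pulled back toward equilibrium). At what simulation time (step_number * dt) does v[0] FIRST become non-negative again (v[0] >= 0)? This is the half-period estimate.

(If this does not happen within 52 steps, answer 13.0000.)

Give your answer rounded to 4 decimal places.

Step 0: x=[5.8000] v=[0.0000]
Step 1: x=[5.7193] v=[-0.3228]
Step 2: x=[5.5599] v=[-0.6377]
Step 3: x=[5.3256] v=[-0.9371]
Step 4: x=[5.0222] v=[-1.2135]
Step 5: x=[4.6572] v=[-1.4602]
Step 6: x=[4.2394] v=[-1.6712]
Step 7: x=[3.7791] v=[-1.8414]
Step 8: x=[3.2875] v=[-1.9665]
Step 9: x=[2.7766] v=[-2.0436]
Step 10: x=[2.2589] v=[-2.0707]
Step 11: x=[1.7471] v=[-2.0471]
Step 12: x=[1.2537] v=[-1.9735]
Step 13: x=[0.7908] v=[-1.8516]
Step 14: x=[0.3697] v=[-1.6844]
Step 15: x=[0.0007] v=[-1.4760]
Step 16: x=[-0.3072] v=[-1.2315]
Step 17: x=[-0.5464] v=[-0.9569]
Step 18: x=[-0.7111] v=[-0.6589]
Step 19: x=[-0.7973] v=[-0.3448]
Step 20: x=[-0.8029] v=[-0.0223]
Step 21: x=[-0.7277] v=[0.3008]
First v>=0 after going negative at step 21, time=5.2500

Answer: 5.2500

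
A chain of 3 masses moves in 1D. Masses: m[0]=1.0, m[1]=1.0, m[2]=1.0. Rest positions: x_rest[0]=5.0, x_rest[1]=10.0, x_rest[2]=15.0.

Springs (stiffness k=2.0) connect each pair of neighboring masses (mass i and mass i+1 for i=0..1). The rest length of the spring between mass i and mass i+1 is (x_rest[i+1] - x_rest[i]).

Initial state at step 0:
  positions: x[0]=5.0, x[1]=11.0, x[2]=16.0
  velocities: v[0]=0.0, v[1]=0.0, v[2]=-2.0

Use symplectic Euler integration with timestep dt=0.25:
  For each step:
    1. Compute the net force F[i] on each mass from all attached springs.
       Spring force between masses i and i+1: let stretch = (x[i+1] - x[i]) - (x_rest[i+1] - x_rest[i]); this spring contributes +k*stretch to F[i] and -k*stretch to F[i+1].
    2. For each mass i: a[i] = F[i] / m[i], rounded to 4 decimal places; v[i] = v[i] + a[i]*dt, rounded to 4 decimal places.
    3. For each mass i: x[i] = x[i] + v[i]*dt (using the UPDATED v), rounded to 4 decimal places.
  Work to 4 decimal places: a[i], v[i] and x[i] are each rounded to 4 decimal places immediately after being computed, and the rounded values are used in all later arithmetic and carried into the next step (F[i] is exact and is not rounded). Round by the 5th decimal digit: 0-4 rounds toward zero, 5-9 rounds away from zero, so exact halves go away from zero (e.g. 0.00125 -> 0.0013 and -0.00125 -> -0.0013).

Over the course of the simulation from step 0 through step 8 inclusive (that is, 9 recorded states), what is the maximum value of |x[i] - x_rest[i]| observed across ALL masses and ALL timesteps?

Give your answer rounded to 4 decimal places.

Step 0: x=[5.0000 11.0000 16.0000] v=[0.0000 0.0000 -2.0000]
Step 1: x=[5.1250 10.8750 15.5000] v=[0.5000 -0.5000 -2.0000]
Step 2: x=[5.3438 10.6094 15.0469] v=[0.8750 -1.0625 -1.8125]
Step 3: x=[5.5958 10.2403 14.6641] v=[1.0078 -1.4766 -1.5313]
Step 4: x=[5.8033 9.8436 14.3533] v=[0.8301 -1.5870 -1.2432]
Step 5: x=[5.8909 9.5055 14.1038] v=[0.3503 -1.3523 -0.9981]
Step 6: x=[5.8053 9.2904 13.9045] v=[-0.3424 -0.8605 -0.7973]
Step 7: x=[5.5303 9.2164 13.7534] v=[-1.0999 -0.2960 -0.6044]
Step 8: x=[5.0911 9.2488 13.6602] v=[-1.7569 0.1295 -0.3729]
Max displacement = 1.3398

Answer: 1.3398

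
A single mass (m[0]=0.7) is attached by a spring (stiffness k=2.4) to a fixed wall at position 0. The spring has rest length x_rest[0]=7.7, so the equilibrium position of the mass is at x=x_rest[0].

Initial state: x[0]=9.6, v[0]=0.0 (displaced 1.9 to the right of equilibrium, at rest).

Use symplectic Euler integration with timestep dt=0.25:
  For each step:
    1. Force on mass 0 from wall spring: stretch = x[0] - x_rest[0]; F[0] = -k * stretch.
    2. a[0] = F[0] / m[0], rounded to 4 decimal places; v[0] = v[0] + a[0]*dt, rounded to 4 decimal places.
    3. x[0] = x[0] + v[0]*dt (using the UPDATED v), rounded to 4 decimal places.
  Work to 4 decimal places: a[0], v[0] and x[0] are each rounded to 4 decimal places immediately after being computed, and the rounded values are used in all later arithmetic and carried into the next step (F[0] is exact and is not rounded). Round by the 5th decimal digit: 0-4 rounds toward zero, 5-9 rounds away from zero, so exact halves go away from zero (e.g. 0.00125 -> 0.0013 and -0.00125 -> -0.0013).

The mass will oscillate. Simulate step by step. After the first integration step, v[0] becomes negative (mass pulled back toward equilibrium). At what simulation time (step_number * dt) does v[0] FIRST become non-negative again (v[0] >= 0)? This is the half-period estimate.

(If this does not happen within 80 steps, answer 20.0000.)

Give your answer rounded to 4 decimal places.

Answer: 1.7500

Derivation:
Step 0: x=[9.6000] v=[0.0000]
Step 1: x=[9.1929] v=[-1.6286]
Step 2: x=[8.4659] v=[-2.9082]
Step 3: x=[7.5747] v=[-3.5647]
Step 4: x=[6.7104] v=[-3.4573]
Step 5: x=[6.0581] v=[-2.6091]
Step 6: x=[5.7577] v=[-1.2018]
Step 7: x=[5.8735] v=[0.4630]
First v>=0 after going negative at step 7, time=1.7500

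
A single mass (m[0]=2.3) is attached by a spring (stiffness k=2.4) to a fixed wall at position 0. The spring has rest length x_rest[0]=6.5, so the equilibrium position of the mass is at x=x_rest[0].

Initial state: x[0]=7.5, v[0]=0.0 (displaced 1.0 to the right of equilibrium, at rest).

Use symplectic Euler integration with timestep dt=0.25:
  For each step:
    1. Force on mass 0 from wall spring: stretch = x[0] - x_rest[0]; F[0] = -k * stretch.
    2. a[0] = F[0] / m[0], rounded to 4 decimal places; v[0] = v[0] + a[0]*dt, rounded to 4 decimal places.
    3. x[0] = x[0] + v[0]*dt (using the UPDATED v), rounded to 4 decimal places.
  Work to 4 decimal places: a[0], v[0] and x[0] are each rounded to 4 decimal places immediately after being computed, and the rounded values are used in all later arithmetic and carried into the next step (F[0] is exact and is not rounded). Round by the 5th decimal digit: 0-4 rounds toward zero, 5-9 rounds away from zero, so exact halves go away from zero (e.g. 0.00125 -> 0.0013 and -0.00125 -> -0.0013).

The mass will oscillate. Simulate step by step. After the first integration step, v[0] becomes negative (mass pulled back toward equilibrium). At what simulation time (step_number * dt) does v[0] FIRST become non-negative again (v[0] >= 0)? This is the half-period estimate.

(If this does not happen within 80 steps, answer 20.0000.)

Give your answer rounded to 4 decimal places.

Answer: 3.2500

Derivation:
Step 0: x=[7.5000] v=[0.0000]
Step 1: x=[7.4348] v=[-0.2609]
Step 2: x=[7.3086] v=[-0.5048]
Step 3: x=[7.1297] v=[-0.7158]
Step 4: x=[6.9097] v=[-0.8801]
Step 5: x=[6.6630] v=[-0.9870]
Step 6: x=[6.4056] v=[-1.0295]
Step 7: x=[6.1544] v=[-1.0049]
Step 8: x=[5.9257] v=[-0.9148]
Step 9: x=[5.7345] v=[-0.7650]
Step 10: x=[5.5932] v=[-0.5653]
Step 11: x=[5.5110] v=[-0.3288]
Step 12: x=[5.4933] v=[-0.0708]
Step 13: x=[5.5413] v=[0.1918]
First v>=0 after going negative at step 13, time=3.2500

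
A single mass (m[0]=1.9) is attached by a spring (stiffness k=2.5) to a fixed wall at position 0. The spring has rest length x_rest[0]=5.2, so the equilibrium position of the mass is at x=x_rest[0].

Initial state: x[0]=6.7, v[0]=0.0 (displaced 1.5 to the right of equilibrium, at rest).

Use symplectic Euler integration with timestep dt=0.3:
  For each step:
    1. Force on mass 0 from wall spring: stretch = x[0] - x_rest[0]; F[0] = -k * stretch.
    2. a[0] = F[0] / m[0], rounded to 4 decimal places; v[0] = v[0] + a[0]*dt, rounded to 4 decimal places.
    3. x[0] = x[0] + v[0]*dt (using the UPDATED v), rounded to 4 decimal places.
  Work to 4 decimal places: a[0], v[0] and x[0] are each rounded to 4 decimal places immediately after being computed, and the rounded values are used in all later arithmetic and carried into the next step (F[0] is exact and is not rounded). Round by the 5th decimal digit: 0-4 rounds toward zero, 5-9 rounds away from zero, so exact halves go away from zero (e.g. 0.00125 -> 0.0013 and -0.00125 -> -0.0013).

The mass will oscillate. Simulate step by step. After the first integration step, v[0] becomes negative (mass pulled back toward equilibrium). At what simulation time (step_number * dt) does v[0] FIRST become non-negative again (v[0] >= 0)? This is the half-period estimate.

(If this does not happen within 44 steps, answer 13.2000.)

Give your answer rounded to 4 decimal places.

Step 0: x=[6.7000] v=[0.0000]
Step 1: x=[6.5224] v=[-0.5921]
Step 2: x=[6.1882] v=[-1.1141]
Step 3: x=[5.7369] v=[-1.5042]
Step 4: x=[5.2221] v=[-1.7161]
Step 5: x=[4.7047] v=[-1.7248]
Step 6: x=[4.2459] v=[-1.5293]
Step 7: x=[3.9001] v=[-1.1527]
Step 8: x=[3.7082] v=[-0.6396]
Step 9: x=[3.6930] v=[-0.0507]
Step 10: x=[3.8563] v=[0.5442]
First v>=0 after going negative at step 10, time=3.0000

Answer: 3.0000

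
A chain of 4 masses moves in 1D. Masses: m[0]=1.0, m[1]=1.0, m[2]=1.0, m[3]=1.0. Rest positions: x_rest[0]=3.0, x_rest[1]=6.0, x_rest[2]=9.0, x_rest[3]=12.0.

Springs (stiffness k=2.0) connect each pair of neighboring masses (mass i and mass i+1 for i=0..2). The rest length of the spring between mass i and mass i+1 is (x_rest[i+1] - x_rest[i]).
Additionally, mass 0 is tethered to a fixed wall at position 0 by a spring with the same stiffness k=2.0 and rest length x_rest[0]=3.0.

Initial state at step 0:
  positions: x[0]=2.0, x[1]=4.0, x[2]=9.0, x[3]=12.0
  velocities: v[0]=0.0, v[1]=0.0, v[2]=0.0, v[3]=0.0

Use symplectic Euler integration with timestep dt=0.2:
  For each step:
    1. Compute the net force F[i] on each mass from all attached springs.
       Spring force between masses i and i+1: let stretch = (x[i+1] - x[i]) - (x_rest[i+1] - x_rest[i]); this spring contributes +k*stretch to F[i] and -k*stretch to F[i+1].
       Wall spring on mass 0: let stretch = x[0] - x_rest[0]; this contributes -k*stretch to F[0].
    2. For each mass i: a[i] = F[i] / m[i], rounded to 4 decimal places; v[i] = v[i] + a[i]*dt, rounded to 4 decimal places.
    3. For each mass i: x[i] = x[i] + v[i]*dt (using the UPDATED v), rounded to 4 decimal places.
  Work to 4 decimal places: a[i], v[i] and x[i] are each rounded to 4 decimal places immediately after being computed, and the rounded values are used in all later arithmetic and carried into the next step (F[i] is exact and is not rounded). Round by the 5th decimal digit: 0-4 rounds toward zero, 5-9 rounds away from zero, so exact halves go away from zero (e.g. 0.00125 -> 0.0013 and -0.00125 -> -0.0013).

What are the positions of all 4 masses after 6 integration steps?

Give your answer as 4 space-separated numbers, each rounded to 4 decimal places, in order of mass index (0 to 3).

Answer: 2.8344 6.4195 7.8866 11.4343

Derivation:
Step 0: x=[2.0000 4.0000 9.0000 12.0000] v=[0.0000 0.0000 0.0000 0.0000]
Step 1: x=[2.0000 4.2400 8.8400 12.0000] v=[0.0000 1.2000 -0.8000 0.0000]
Step 2: x=[2.0192 4.6688 8.5648 11.9872] v=[0.0960 2.1440 -1.3760 -0.0640]
Step 3: x=[2.0888 5.1973 8.2517 11.9406] v=[0.3482 2.6426 -1.5654 -0.2330]
Step 4: x=[2.2400 5.7215 7.9894 11.8389] v=[0.7561 2.6210 -1.3116 -0.5086]
Step 5: x=[2.4905 6.1486 7.8536 11.6692] v=[1.2527 2.1356 -0.6790 -0.8484]
Step 6: x=[2.8344 6.4195 7.8866 11.4343] v=[1.7197 1.3544 0.1652 -1.1746]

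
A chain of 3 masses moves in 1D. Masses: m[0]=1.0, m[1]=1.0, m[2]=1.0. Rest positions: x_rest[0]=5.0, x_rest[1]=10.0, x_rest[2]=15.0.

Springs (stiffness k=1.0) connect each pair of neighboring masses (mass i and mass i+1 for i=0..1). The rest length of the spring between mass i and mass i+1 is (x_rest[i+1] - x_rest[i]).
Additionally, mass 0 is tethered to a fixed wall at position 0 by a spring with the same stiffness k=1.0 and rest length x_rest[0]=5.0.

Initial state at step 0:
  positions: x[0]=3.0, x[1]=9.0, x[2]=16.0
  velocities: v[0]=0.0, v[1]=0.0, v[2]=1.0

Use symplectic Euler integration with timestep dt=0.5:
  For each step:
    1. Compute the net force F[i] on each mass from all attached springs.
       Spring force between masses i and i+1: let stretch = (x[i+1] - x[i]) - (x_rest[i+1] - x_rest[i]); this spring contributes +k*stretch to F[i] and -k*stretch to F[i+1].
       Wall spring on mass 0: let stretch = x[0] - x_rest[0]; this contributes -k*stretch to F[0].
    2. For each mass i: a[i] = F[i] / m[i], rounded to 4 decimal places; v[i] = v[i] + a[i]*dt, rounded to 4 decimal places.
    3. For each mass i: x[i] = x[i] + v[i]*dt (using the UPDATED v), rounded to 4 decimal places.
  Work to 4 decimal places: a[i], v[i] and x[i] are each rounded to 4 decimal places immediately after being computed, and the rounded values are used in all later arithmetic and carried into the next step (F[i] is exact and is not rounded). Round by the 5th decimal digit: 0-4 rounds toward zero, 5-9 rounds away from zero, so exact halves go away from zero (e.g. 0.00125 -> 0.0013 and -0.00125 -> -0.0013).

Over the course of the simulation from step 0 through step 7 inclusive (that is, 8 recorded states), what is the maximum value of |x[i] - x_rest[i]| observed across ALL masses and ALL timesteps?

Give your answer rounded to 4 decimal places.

Answer: 2.0382

Derivation:
Step 0: x=[3.0000 9.0000 16.0000] v=[0.0000 0.0000 1.0000]
Step 1: x=[3.7500 9.2500 16.0000] v=[1.5000 0.5000 0.0000]
Step 2: x=[4.9375 9.8125 15.5625] v=[2.3750 1.1250 -0.8750]
Step 3: x=[6.1094 10.5938 14.9375] v=[2.3438 1.5625 -1.2500]
Step 4: x=[6.8751 11.3399 14.4766] v=[1.5313 1.4922 -0.9219]
Step 5: x=[7.0382 11.7540 14.4815] v=[0.3262 0.8282 0.0098]
Step 6: x=[6.6207 11.6710 15.0546] v=[-0.8350 -0.1660 1.1461]
Step 7: x=[5.8106 11.1713 16.0318] v=[-1.6202 -0.9994 1.9543]
Max displacement = 2.0382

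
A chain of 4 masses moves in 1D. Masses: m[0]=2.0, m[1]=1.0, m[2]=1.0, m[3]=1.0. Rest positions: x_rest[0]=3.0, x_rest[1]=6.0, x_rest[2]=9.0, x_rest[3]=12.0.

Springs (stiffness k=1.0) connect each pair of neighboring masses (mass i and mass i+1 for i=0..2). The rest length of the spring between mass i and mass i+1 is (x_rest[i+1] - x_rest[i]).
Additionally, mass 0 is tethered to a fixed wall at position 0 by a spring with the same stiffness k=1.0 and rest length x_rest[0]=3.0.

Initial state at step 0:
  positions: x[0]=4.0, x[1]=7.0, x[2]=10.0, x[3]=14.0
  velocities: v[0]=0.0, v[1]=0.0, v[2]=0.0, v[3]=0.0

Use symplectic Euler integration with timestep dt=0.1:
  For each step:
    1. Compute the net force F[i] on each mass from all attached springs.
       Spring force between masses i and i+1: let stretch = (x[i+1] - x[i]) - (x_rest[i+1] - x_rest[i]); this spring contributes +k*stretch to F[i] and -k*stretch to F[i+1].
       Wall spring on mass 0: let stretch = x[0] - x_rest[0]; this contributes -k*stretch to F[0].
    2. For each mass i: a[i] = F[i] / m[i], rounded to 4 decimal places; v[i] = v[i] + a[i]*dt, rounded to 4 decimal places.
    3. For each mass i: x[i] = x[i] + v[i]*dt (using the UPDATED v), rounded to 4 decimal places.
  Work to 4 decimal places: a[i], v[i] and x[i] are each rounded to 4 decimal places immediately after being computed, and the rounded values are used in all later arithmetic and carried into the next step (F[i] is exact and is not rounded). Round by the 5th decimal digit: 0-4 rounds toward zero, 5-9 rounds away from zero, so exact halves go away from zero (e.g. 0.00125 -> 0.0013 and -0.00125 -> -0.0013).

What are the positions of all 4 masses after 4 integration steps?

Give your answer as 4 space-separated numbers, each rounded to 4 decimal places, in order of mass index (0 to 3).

Answer: 3.9508 7.0008 10.0956 13.9030

Derivation:
Step 0: x=[4.0000 7.0000 10.0000 14.0000] v=[0.0000 0.0000 0.0000 0.0000]
Step 1: x=[3.9950 7.0000 10.0100 13.9900] v=[-0.0500 0.0000 0.1000 -0.1000]
Step 2: x=[3.9851 7.0001 10.0297 13.9702] v=[-0.0995 0.0005 0.1970 -0.1980]
Step 3: x=[3.9703 7.0003 10.0585 13.9410] v=[-0.1480 0.0020 0.2881 -0.2921]
Step 4: x=[3.9508 7.0008 10.0956 13.9030] v=[-0.1950 0.0048 0.3705 -0.3804]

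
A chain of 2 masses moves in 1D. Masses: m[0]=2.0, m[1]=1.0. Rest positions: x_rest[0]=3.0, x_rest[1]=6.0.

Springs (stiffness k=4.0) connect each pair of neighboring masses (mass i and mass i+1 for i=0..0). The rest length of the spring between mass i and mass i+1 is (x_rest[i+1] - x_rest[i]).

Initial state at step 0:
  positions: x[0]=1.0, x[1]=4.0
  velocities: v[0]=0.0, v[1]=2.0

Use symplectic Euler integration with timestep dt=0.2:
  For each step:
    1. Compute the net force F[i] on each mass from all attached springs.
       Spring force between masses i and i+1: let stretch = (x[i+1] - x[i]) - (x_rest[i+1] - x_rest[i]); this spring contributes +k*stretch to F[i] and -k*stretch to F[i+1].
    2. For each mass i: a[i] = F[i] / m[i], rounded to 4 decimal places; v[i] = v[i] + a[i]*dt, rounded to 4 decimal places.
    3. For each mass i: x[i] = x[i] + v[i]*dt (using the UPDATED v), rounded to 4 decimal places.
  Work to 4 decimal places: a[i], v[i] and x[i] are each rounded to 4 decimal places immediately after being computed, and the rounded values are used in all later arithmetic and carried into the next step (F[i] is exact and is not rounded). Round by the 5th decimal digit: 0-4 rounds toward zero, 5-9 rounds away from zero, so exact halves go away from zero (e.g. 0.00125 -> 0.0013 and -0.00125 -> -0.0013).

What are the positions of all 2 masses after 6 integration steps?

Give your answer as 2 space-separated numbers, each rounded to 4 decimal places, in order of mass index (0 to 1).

Answer: 1.7519 4.8961

Derivation:
Step 0: x=[1.0000 4.0000] v=[0.0000 2.0000]
Step 1: x=[1.0000 4.4000] v=[0.0000 2.0000]
Step 2: x=[1.0320 4.7360] v=[0.1600 1.6800]
Step 3: x=[1.1203 4.9594] v=[0.4416 1.1168]
Step 4: x=[1.2757 5.0485] v=[0.7772 0.4455]
Step 5: x=[1.4930 5.0140] v=[1.0863 -0.1727]
Step 6: x=[1.7519 4.8961] v=[1.2947 -0.5895]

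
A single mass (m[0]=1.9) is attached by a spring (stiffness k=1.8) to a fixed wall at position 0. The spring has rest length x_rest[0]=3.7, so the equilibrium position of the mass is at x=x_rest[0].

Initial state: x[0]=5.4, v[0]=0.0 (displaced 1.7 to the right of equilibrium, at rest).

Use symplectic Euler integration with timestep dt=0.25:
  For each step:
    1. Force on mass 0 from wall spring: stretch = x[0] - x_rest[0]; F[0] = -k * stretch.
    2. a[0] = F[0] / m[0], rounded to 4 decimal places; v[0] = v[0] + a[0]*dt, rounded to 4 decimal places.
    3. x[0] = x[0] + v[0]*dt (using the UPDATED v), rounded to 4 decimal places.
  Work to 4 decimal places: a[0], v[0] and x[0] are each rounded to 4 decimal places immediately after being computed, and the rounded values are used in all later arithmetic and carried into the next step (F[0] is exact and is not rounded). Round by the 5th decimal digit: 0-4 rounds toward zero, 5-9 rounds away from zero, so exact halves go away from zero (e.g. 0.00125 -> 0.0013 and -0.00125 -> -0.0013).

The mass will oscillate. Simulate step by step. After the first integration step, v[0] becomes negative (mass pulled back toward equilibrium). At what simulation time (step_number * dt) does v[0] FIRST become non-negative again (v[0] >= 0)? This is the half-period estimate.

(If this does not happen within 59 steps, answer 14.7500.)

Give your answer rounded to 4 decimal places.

Answer: 3.2500

Derivation:
Step 0: x=[5.4000] v=[0.0000]
Step 1: x=[5.2994] v=[-0.4026]
Step 2: x=[5.1041] v=[-0.7814]
Step 3: x=[4.8256] v=[-1.1140]
Step 4: x=[4.4805] v=[-1.3806]
Step 5: x=[4.0891] v=[-1.5655]
Step 6: x=[3.6747] v=[-1.6577]
Step 7: x=[3.2618] v=[-1.6517]
Step 8: x=[2.8748] v=[-1.5479]
Step 9: x=[2.5367] v=[-1.3525]
Step 10: x=[2.2675] v=[-1.0770]
Step 11: x=[2.0831] v=[-0.7377]
Step 12: x=[1.9944] v=[-0.3548]
Step 13: x=[2.0067] v=[0.0492]
First v>=0 after going negative at step 13, time=3.2500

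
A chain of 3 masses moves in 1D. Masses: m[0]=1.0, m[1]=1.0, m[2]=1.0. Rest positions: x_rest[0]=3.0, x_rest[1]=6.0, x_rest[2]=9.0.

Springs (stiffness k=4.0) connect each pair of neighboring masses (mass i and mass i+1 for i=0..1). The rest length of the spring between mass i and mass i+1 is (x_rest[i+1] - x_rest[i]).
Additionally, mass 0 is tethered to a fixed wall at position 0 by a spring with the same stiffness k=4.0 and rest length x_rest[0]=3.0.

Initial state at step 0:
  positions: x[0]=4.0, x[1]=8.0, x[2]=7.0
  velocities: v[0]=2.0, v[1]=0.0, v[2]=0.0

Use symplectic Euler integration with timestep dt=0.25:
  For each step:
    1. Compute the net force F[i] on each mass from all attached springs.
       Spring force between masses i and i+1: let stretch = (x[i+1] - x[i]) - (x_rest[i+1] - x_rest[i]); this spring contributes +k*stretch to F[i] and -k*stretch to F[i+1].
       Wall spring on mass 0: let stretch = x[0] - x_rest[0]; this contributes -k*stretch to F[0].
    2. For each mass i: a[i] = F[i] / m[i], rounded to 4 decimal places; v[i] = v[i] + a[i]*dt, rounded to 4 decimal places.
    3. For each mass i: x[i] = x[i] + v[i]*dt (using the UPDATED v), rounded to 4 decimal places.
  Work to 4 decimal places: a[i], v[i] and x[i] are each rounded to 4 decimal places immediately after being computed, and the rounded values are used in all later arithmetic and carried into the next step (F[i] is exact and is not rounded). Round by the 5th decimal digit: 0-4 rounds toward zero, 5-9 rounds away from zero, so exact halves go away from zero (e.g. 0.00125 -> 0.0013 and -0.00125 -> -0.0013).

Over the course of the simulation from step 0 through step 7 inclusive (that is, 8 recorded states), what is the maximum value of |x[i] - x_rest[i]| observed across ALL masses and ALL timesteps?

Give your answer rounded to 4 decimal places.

Answer: 2.3095

Derivation:
Step 0: x=[4.0000 8.0000 7.0000] v=[2.0000 0.0000 0.0000]
Step 1: x=[4.5000 6.7500 8.0000] v=[2.0000 -5.0000 4.0000]
Step 2: x=[4.4375 5.2500 9.4375] v=[-0.2500 -6.0000 5.7500]
Step 3: x=[3.4688 4.5938 10.5781] v=[-3.8750 -2.6250 4.5625]
Step 4: x=[1.9141 5.1524 10.9727] v=[-6.2188 2.2343 1.5782]
Step 5: x=[0.6905 6.3565 10.6622] v=[-4.8946 4.8163 -1.2421]
Step 6: x=[0.7107 7.2205 10.0253] v=[0.0809 3.4560 -2.5478]
Step 7: x=[2.1807 7.1583 9.4372] v=[5.8800 -0.2490 -2.3526]
Max displacement = 2.3095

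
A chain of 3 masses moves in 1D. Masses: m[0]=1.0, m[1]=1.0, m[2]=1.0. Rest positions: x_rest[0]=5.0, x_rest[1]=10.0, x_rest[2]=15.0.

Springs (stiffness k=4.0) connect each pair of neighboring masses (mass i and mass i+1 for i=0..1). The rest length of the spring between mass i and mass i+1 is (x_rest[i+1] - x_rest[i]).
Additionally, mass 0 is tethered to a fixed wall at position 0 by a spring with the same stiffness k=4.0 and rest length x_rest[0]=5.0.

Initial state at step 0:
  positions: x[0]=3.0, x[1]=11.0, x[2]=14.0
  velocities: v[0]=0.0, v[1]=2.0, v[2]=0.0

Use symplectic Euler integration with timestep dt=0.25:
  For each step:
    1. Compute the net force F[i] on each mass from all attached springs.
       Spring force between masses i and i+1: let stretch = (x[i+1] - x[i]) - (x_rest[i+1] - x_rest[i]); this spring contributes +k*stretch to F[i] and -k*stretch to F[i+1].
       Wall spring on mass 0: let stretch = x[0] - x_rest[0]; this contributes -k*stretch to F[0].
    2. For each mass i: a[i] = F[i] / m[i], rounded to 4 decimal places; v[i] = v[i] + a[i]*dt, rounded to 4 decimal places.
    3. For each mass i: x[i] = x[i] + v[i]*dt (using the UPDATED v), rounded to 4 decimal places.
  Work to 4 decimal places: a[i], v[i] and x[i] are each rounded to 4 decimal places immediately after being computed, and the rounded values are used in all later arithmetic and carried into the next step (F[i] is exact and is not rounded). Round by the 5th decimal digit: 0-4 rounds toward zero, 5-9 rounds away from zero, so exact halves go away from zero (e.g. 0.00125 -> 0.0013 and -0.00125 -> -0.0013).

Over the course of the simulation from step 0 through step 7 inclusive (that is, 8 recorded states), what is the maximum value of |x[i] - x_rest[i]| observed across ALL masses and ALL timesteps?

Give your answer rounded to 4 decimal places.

Step 0: x=[3.0000 11.0000 14.0000] v=[0.0000 2.0000 0.0000]
Step 1: x=[4.2500 10.2500 14.5000] v=[5.0000 -3.0000 2.0000]
Step 2: x=[5.9375 9.0625 15.1875] v=[6.7500 -4.7500 2.7500]
Step 3: x=[6.9219 8.6250 15.5938] v=[3.9375 -1.7500 1.6250]
Step 4: x=[6.6016 9.5039 15.5079] v=[-1.2813 3.5157 -0.3438]
Step 5: x=[5.3565 11.1583 15.1710] v=[-4.9806 6.6174 -1.3478]
Step 6: x=[4.2227 12.3654 15.0809] v=[-4.5353 4.8283 -0.3605]
Step 7: x=[4.0689 12.2157 15.5619] v=[-0.6153 -0.5989 1.9240]
Max displacement = 2.3654

Answer: 2.3654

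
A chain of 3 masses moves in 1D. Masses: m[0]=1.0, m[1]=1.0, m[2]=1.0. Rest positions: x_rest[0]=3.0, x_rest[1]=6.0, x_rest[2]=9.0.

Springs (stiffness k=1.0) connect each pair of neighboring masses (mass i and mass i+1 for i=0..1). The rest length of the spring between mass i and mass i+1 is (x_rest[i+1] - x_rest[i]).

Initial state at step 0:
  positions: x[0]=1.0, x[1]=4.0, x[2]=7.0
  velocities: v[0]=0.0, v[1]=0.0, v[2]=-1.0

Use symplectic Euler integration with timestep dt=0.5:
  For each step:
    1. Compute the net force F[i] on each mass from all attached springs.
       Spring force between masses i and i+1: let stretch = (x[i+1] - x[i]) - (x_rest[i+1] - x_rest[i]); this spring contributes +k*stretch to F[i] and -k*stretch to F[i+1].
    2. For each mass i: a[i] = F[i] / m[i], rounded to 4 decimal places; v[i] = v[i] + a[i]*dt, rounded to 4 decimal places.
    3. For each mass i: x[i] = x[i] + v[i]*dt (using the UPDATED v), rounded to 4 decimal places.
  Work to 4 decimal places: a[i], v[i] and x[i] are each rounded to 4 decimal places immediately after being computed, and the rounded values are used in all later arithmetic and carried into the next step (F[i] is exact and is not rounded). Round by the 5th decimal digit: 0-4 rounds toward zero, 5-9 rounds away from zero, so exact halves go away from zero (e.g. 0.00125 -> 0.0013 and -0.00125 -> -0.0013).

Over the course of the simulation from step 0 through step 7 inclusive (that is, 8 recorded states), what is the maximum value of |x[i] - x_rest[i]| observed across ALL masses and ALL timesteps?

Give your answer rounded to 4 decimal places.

Step 0: x=[1.0000 4.0000 7.0000] v=[0.0000 0.0000 -1.0000]
Step 1: x=[1.0000 4.0000 6.5000] v=[0.0000 0.0000 -1.0000]
Step 2: x=[1.0000 3.8750 6.1250] v=[0.0000 -0.2500 -0.7500]
Step 3: x=[0.9688 3.5938 5.9375] v=[-0.0625 -0.5625 -0.3750]
Step 4: x=[0.8438 3.2422 5.9141] v=[-0.2500 -0.7032 -0.0469]
Step 5: x=[0.5684 2.9590 5.9727] v=[-0.5508 -0.5665 0.1172]
Step 6: x=[0.1407 2.8315 6.0279] v=[-0.8555 -0.2550 0.1104]
Step 7: x=[-0.3644 2.8304 6.0340] v=[-1.0101 -0.0022 0.0122]
Max displacement = 3.3644

Answer: 3.3644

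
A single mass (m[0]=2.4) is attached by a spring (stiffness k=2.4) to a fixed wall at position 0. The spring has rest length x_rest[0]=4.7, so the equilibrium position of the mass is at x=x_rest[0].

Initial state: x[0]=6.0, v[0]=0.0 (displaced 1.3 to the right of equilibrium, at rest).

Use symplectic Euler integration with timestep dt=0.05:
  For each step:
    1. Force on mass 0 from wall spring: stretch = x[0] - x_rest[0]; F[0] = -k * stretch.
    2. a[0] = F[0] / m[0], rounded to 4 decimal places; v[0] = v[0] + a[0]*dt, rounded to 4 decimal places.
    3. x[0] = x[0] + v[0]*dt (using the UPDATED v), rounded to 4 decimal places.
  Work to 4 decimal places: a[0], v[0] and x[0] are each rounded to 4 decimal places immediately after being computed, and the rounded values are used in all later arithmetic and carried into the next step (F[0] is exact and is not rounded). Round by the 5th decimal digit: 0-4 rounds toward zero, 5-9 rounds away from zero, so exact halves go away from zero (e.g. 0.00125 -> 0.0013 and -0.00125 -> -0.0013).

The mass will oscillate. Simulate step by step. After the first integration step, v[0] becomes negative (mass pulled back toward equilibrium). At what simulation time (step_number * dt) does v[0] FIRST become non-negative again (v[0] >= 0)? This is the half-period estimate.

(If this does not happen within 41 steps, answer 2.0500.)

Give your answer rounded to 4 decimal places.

Step 0: x=[6.0000] v=[0.0000]
Step 1: x=[5.9968] v=[-0.0650]
Step 2: x=[5.9903] v=[-0.1298]
Step 3: x=[5.9806] v=[-0.1943]
Step 4: x=[5.9677] v=[-0.2583]
Step 5: x=[5.9516] v=[-0.3217]
Step 6: x=[5.9324] v=[-0.3843]
Step 7: x=[5.9101] v=[-0.4459]
Step 8: x=[5.8848] v=[-0.5064]
Step 9: x=[5.8565] v=[-0.5656]
Step 10: x=[5.8253] v=[-0.6234]
Step 11: x=[5.7913] v=[-0.6797]
Step 12: x=[5.7546] v=[-0.7343]
Step 13: x=[5.7153] v=[-0.7870]
Step 14: x=[5.6734] v=[-0.8378]
Step 15: x=[5.6291] v=[-0.8865]
Step 16: x=[5.5825] v=[-0.9330]
Step 17: x=[5.5336] v=[-0.9771]
Step 18: x=[5.4827] v=[-1.0188]
Step 19: x=[5.4298] v=[-1.0579]
Step 20: x=[5.3751] v=[-1.0944]
Step 21: x=[5.3187] v=[-1.1282]
Step 22: x=[5.2607] v=[-1.1591]
Step 23: x=[5.2013] v=[-1.1871]
Step 24: x=[5.1407] v=[-1.2122]
Step 25: x=[5.0790] v=[-1.2342]
Step 26: x=[5.0163] v=[-1.2532]
Step 27: x=[4.9529] v=[-1.2690]
Step 28: x=[4.8888] v=[-1.2816]
Step 29: x=[4.8243] v=[-1.2910]
Step 30: x=[4.7594] v=[-1.2972]
Step 31: x=[4.6944] v=[-1.3002]
Step 32: x=[4.6294] v=[-1.2999]
Step 33: x=[4.5646] v=[-1.2964]
Step 34: x=[4.5001] v=[-1.2896]
Step 35: x=[4.4361] v=[-1.2796]
Step 36: x=[4.3728] v=[-1.2664]
Step 37: x=[4.3103] v=[-1.2500]
Step 38: x=[4.2488] v=[-1.2305]
Step 39: x=[4.1884] v=[-1.2079]
Step 40: x=[4.1293] v=[-1.1823]
Step 41: x=[4.0716] v=[-1.1538]
v[0] did not become non-negative within 41 steps; using fallback time=2.0500

Answer: 2.0500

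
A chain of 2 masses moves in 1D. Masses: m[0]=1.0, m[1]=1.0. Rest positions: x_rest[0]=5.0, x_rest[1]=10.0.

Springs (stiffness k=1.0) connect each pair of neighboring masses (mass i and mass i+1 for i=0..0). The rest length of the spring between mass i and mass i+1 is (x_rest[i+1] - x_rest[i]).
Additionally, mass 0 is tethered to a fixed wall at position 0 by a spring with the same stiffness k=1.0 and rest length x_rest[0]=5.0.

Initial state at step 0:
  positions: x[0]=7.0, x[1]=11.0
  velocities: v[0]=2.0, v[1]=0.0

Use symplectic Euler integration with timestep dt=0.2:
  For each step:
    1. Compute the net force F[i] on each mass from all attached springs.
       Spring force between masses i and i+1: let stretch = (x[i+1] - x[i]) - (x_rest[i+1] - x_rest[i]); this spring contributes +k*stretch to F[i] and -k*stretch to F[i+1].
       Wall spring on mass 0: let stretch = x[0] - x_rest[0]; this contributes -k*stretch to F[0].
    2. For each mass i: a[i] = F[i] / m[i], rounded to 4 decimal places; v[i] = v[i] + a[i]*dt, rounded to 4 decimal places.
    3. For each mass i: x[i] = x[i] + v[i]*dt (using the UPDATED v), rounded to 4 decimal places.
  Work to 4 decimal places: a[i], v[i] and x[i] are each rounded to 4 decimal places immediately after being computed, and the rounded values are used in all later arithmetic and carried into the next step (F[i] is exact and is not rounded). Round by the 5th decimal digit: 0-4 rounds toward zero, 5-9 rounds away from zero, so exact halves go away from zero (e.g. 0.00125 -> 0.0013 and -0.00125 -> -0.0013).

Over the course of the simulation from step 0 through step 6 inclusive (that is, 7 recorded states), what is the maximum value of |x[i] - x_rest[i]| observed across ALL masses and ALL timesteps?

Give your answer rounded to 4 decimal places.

Answer: 2.4192

Derivation:
Step 0: x=[7.0000 11.0000] v=[2.0000 0.0000]
Step 1: x=[7.2800 11.0400] v=[1.4000 0.2000]
Step 2: x=[7.4192 11.1296] v=[0.6960 0.4480]
Step 3: x=[7.4100 11.2708] v=[-0.0458 0.7059]
Step 4: x=[7.2589 11.4575] v=[-0.7556 0.9337]
Step 5: x=[6.9854 11.6763] v=[-1.3677 1.0940]
Step 6: x=[6.6201 11.9075] v=[-1.8266 1.1558]
Max displacement = 2.4192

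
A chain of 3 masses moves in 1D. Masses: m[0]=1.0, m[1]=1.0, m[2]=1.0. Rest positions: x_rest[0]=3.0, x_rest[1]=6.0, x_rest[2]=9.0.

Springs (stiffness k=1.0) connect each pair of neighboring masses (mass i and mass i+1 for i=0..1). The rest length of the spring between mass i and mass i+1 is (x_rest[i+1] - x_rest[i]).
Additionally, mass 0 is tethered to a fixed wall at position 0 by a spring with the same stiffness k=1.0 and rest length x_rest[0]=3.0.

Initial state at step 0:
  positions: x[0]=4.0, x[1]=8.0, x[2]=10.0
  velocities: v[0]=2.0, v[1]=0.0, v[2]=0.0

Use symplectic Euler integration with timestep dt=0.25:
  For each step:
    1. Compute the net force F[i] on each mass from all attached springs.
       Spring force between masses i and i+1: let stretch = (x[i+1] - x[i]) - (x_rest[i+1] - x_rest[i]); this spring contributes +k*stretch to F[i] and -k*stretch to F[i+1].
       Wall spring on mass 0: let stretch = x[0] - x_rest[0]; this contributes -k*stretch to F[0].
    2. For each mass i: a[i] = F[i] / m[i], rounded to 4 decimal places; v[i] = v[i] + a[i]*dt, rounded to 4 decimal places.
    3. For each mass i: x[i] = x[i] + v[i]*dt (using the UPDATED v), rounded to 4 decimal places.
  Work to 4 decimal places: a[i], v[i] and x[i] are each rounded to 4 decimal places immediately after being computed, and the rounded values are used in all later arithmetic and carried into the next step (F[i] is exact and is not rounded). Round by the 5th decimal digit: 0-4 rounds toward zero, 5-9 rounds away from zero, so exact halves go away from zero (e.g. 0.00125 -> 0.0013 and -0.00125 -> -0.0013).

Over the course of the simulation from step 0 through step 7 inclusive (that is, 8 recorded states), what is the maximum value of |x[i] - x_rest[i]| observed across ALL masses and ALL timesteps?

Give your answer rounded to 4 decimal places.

Step 0: x=[4.0000 8.0000 10.0000] v=[2.0000 0.0000 0.0000]
Step 1: x=[4.5000 7.8750 10.0625] v=[2.0000 -0.5000 0.2500]
Step 2: x=[4.9297 7.6758 10.1758] v=[1.7188 -0.7969 0.4531]
Step 3: x=[5.2229 7.4612 10.3203] v=[1.1729 -0.8584 0.5781]
Step 4: x=[5.3296 7.2854 10.4736] v=[0.4268 -0.7032 0.6133]
Step 5: x=[5.2254 7.1866 10.6152] v=[-0.4167 -0.3951 0.5663]
Step 6: x=[4.9172 7.1795 10.7300] v=[-1.2328 -0.0283 0.4592]
Step 7: x=[4.4431 7.2530 10.8104] v=[-1.8965 0.2938 0.3216]
Max displacement = 2.3296

Answer: 2.3296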